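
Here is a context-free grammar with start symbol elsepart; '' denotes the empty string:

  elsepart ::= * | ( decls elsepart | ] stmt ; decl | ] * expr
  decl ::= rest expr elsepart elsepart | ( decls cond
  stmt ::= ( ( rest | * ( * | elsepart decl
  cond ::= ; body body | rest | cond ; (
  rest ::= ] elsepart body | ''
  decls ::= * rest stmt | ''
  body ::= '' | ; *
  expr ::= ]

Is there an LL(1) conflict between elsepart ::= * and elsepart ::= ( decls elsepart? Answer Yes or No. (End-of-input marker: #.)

FIRST(*) = { * } and FIRST(( decls elsepart) = { ( }.
The FIRST sets are disjoint and neither alternative is nullable — no conflict.

No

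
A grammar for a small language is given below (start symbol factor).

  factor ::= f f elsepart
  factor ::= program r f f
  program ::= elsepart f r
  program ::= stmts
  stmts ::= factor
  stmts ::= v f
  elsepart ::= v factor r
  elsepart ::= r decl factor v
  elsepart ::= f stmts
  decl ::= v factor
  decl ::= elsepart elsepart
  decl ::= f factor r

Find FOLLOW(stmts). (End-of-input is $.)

In program ::= stmts: stmts is at the end, add FOLLOW(program) = { r }.
In elsepart ::= f stmts: stmts is at the end, add FOLLOW(elsepart) = { $, f, r, v }.
Union: FOLLOW(stmts) = { $, f, r, v }.

{ $, f, r, v }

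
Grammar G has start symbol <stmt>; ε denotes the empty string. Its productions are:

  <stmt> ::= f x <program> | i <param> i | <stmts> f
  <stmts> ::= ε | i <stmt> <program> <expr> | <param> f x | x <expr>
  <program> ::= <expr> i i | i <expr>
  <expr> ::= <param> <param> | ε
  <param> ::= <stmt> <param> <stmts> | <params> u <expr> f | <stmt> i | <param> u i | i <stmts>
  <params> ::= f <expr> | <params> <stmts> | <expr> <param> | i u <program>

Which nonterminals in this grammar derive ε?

Directly nullable (have an ε-production): <stmts>, <expr>.
No other nonterminal has a production whose RHS symbols are all nullable.

{ <expr>, <stmts> }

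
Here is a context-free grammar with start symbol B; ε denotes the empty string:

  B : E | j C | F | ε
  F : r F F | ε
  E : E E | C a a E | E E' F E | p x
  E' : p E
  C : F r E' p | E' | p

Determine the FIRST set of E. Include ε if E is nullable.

From E : E E: add FIRST(E) = { p, r }.
From E : C a a E: add FIRST(C) = { p, r }.
From E : E E' F E: add FIRST(E) = { p, r }.
E : p x contributes {p}.
Union: FIRST(E) = { p, r }.

{ p, r }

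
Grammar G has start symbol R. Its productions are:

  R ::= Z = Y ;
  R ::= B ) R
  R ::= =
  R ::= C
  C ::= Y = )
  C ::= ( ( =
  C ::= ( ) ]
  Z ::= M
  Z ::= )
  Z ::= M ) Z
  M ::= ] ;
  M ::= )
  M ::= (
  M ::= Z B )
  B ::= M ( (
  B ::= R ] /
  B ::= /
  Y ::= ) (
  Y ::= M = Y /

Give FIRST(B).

{ (, ), /, =, ] }

From B ::= M ( (: add FIRST(M) = { (, ), ] }.
From B ::= R ] /: add FIRST(R) = { (, ), /, =, ] }.
B ::= / contributes {/}.
Union: FIRST(B) = { (, ), /, =, ] }.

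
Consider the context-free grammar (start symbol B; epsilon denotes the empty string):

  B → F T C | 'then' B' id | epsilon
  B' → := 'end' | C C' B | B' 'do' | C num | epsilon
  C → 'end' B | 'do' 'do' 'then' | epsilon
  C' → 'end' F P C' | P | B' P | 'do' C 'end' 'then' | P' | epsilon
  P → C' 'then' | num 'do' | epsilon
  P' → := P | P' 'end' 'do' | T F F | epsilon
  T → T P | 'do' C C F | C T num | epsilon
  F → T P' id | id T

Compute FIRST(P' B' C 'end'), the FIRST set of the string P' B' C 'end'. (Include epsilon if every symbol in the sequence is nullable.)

{ 'do', 'end', 'then', :=, id, num }

Add FIRST(P')\{epsilon} = { 'do', 'end', 'then', :=, id, num }; P' is nullable, continue.
Add FIRST(B')\{epsilon} = { 'do', 'end', 'then', :=, id, num }; B' is nullable, continue.
Add FIRST(C)\{epsilon} = { 'do', 'end' }; C is nullable, continue.
'end' is a terminal; add {'end'} and stop.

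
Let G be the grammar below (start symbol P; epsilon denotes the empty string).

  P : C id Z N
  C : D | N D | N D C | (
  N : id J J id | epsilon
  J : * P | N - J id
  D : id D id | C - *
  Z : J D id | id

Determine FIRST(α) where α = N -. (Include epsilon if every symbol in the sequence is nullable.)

{ -, id }

Add FIRST(N)\{epsilon} = { id }; N is nullable, continue.
- is a terminal; add {-} and stop.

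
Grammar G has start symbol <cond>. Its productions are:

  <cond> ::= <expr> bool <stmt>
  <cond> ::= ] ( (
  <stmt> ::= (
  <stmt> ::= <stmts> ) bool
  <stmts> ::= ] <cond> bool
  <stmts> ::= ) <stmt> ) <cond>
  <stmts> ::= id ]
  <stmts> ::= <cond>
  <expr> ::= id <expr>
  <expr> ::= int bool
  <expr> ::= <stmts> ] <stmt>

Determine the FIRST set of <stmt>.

<stmt> ::= ( contributes {(}.
From <stmt> ::= <stmts> ) bool: add FIRST(<stmts>) = { ), ], id, int }.
Union: FIRST(<stmt>) = { (, ), ], id, int }.

{ (, ), ], id, int }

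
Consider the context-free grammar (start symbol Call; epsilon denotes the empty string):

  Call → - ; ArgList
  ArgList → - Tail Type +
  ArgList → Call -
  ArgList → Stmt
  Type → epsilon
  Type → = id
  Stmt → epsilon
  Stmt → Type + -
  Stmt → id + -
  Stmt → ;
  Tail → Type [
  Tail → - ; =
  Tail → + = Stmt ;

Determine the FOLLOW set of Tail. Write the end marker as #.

{ +, = }

In ArgList → - Tail Type +: add FIRST(Type +) = { +, = }.
Union: FOLLOW(Tail) = { +, = }.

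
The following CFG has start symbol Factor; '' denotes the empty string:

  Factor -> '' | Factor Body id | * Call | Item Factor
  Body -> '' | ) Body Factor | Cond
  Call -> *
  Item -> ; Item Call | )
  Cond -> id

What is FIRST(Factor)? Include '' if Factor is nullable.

Factor -> '' contributes ''.
From Factor -> Factor Body id: Factor, Body nullable, take FIRST(Factor) ∪ FIRST(Body) ∪ {id} = { ), *, ;, id }.
Factor -> * Call contributes {*}.
From Factor -> Item Factor: add FIRST(Item) = { ), ; }.
Union: FIRST(Factor) = { ), *, ;, id, '' }.

{ ), *, ;, id, '' }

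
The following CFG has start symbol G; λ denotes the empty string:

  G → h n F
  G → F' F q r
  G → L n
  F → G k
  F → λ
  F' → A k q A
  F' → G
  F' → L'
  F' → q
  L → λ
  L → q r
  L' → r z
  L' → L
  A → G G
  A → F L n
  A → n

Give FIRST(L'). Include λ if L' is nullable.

{ q, r, λ }

L' → r z contributes {r}.
From L' → L: add FIRST(L) = { q, λ } (including λ since L is nullable).
Union: FIRST(L') = { q, r, λ }.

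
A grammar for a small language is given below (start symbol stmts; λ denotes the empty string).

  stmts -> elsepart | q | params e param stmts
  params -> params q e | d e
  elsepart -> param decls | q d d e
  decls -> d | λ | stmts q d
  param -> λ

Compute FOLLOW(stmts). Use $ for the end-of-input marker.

{ $, q }

stmts is the start symbol, so $ ∈ FOLLOW(stmts).
In stmts -> params e param stmts: stmts is at the end, add FOLLOW(stmts) = { $, q }.
In decls -> stmts q d: add FIRST(q d) = { q }.
Union: FOLLOW(stmts) = { $, q }.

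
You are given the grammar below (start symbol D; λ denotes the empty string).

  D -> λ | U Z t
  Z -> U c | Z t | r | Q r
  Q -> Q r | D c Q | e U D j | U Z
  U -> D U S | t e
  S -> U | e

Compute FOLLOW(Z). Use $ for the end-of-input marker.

{ r, t }

In D -> U Z t: add FIRST(t) = { t }.
In Z -> Z t: add FIRST(t) = { t }.
In Q -> U Z: Z is at the end, add FOLLOW(Q) = { r }.
Union: FOLLOW(Z) = { r, t }.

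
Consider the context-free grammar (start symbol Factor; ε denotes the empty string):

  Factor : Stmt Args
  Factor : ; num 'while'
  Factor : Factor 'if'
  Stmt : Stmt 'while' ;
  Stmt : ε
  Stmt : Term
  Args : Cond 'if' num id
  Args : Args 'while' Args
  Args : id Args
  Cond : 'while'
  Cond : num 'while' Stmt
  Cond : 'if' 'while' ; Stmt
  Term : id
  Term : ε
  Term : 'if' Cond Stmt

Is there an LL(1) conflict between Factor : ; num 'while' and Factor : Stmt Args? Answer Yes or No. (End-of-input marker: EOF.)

FIRST(; num 'while') = { ; } and FIRST(Stmt Args) = { 'if', 'while', id, num }.
The FIRST sets are disjoint and neither alternative is nullable — no conflict.

No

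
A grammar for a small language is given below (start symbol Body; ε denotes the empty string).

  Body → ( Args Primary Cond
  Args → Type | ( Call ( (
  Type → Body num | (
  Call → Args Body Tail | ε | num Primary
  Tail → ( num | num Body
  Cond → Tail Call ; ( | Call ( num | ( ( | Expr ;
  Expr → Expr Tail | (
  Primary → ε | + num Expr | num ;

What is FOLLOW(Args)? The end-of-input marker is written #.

In Body → ( Args Primary Cond: add FIRST(Primary Cond) = { (, +, num }.
In Call → Args Body Tail: add FIRST(Body Tail) = { ( }.
Union: FOLLOW(Args) = { (, +, num }.

{ (, +, num }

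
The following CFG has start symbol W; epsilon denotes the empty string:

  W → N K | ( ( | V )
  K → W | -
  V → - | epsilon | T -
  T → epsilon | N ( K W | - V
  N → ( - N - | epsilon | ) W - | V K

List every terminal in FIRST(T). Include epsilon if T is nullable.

T → epsilon contributes epsilon.
From T → N ( K W: N nullable, take FIRST(N) ∪ {(} = { (, ), - }.
T → - V contributes {-}.
Union: FIRST(T) = { (, ), -, epsilon }.

{ (, ), -, epsilon }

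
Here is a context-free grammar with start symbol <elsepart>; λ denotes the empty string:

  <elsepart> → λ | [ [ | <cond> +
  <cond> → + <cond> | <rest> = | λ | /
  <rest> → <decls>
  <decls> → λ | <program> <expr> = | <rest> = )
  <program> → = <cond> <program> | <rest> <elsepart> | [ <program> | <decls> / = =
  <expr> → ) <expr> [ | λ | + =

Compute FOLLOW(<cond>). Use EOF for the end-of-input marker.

{ ), +, /, =, [ }

In <elsepart> → <cond> +: add FIRST(+) = { + }.
In <cond> → + <cond>: <cond> is at the end, add FOLLOW(<cond>) = { ), +, /, =, [ }.
In <program> → = <cond> <program>: add FIRST(<program>)\{λ} = { ), +, /, =, [ }.
  Since <program> is nullable, also add FOLLOW(<program>) = { ), +, = }.
Union: FOLLOW(<cond>) = { ), +, /, =, [ }.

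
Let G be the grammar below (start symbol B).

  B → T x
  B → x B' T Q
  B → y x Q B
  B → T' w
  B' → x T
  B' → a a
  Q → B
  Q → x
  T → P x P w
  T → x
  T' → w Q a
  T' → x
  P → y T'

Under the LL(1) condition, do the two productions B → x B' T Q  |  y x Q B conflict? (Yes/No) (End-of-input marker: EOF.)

FIRST(x B' T Q) = { x } and FIRST(y x Q B) = { y }.
The FIRST sets are disjoint and neither alternative is nullable — no conflict.

No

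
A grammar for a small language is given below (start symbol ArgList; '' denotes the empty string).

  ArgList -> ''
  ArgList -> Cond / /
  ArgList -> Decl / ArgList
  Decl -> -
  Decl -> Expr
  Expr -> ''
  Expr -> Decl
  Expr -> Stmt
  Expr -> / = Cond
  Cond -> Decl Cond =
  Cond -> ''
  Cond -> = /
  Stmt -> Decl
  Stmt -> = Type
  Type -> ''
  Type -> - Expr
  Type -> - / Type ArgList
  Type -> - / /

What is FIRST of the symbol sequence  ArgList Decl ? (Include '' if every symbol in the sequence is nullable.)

{ -, /, =, '' }

Add FIRST(ArgList)\{''} = { -, /, = }; ArgList is nullable, continue.
Add FIRST(Decl)\{''} = { -, /, = }; Decl is nullable, continue.
Every symbol is nullable, so include ''.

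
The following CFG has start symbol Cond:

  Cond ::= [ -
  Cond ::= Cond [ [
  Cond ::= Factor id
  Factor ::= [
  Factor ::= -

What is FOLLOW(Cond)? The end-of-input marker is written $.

Cond is the start symbol, so $ ∈ FOLLOW(Cond).
In Cond ::= Cond [ [: add FIRST([ [) = { [ }.
Union: FOLLOW(Cond) = { $, [ }.

{ $, [ }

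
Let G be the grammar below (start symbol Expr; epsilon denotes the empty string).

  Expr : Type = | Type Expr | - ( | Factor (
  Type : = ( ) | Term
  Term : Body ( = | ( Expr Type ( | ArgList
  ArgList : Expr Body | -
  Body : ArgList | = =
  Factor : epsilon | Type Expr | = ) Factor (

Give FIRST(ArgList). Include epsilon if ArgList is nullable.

{ (, -, = }

From ArgList : Expr Body: add FIRST(Expr) = { (, -, = }.
ArgList : - contributes {-}.
Union: FIRST(ArgList) = { (, -, = }.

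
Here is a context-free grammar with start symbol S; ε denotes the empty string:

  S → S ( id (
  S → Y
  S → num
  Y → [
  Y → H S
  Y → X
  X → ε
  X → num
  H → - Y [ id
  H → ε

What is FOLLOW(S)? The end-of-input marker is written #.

{ #, (, [ }

S is the start symbol, so # ∈ FOLLOW(S).
In S → S ( id (: add FIRST(( id () = { ( }.
In Y → H S: S is at the end, add FOLLOW(Y) = { #, (, [ }.
Union: FOLLOW(S) = { #, (, [ }.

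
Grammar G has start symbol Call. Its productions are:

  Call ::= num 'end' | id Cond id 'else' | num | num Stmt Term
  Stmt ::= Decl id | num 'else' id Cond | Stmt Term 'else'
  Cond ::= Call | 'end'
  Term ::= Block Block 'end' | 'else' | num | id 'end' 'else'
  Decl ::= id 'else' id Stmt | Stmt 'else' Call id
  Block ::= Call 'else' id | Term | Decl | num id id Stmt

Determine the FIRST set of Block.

{ 'else', id, num }

From Block ::= Call 'else' id: add FIRST(Call) = { id, num }.
From Block ::= Term: add FIRST(Term) = { 'else', id, num }.
From Block ::= Decl: add FIRST(Decl) = { id, num }.
Block ::= num id id Stmt contributes {num}.
Union: FIRST(Block) = { 'else', id, num }.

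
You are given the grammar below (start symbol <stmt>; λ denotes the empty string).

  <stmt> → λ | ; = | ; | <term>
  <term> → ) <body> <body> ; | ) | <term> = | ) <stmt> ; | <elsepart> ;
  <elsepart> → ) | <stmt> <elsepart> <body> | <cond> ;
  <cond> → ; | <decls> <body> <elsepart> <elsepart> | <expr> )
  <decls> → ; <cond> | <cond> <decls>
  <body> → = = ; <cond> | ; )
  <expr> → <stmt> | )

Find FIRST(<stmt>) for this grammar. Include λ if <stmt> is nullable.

<stmt> → λ contributes λ.
<stmt> → ; = contributes {;}.
<stmt> → ; contributes {;}.
From <stmt> → <term>: add FIRST(<term>) = { ), ; }.
Union: FIRST(<stmt>) = { ), ;, λ }.

{ ), ;, λ }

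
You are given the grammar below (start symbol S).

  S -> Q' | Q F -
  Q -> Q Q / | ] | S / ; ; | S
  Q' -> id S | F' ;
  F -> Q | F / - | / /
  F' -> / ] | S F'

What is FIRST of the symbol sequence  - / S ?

{ - }

- is a terminal; add {-} and stop.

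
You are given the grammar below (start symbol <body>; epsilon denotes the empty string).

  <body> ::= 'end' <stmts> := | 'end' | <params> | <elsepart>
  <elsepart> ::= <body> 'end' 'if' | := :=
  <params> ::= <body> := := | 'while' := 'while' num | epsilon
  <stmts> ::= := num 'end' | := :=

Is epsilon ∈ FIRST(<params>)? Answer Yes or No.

Yes

<params> has an epsilon-production, so <params> ⇒ epsilon.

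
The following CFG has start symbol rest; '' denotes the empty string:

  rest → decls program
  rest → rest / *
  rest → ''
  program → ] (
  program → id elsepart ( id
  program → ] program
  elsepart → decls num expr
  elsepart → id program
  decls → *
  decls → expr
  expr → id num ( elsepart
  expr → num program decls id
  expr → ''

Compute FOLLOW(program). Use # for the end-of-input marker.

{ #, (, *, /, ], id, num }

In rest → decls program: program is at the end, add FOLLOW(rest) = { #, / }.
In program → ] program: program is at the end, add FOLLOW(program) = { #, (, *, /, ], id, num }.
In elsepart → id program: program is at the end, add FOLLOW(elsepart) = { (, ], id, num }.
In expr → num program decls id: add FIRST(decls id) = { *, id, num }.
Union: FOLLOW(program) = { #, (, *, /, ], id, num }.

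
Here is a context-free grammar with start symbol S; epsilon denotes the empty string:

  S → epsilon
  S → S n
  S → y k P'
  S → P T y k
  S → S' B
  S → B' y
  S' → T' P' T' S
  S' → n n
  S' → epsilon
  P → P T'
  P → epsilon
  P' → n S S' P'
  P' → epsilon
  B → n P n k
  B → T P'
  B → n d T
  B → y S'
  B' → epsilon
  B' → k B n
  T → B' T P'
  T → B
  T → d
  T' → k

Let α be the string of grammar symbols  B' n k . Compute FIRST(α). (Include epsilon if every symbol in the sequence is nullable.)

Add FIRST(B')\{epsilon} = { k }; B' is nullable, continue.
n is a terminal; add {n} and stop.

{ k, n }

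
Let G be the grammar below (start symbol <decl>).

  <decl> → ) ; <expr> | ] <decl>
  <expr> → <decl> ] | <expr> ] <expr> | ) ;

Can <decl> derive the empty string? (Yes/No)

No

No nonterminal in this grammar is nullable.
No production of <decl> has an RHS whose symbols are all nullable, so <decl> is not nullable.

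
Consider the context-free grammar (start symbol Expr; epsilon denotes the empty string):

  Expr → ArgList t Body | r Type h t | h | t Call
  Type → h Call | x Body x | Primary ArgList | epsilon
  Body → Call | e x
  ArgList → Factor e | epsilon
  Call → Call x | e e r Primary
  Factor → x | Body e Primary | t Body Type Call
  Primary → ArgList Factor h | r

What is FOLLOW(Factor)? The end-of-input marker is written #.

In ArgList → Factor e: add FIRST(e) = { e }.
In Primary → ArgList Factor h: add FIRST(h) = { h }.
Union: FOLLOW(Factor) = { e, h }.

{ e, h }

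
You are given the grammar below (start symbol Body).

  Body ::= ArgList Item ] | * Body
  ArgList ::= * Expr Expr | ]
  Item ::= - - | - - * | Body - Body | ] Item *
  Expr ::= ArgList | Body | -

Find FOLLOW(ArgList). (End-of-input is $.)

In Body ::= ArgList Item ]: add FIRST(Item ]) = { *, -, ] }.
In Expr ::= ArgList: ArgList is at the end, add FOLLOW(Expr) = { *, -, ] }.
Union: FOLLOW(ArgList) = { *, -, ] }.

{ *, -, ] }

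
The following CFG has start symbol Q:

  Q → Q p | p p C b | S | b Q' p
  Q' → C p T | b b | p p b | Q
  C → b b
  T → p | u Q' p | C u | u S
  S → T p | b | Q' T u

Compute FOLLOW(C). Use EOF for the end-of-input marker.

{ b, p, u }

In Q → p p C b: add FIRST(b) = { b }.
In Q' → C p T: add FIRST(p T) = { p }.
In T → C u: add FIRST(u) = { u }.
Union: FOLLOW(C) = { b, p, u }.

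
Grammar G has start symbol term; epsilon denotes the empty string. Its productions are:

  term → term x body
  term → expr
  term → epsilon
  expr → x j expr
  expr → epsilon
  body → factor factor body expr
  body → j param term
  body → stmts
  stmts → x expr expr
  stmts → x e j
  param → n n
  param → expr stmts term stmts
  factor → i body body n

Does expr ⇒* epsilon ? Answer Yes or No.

Yes

expr has an epsilon-production, so expr ⇒ epsilon.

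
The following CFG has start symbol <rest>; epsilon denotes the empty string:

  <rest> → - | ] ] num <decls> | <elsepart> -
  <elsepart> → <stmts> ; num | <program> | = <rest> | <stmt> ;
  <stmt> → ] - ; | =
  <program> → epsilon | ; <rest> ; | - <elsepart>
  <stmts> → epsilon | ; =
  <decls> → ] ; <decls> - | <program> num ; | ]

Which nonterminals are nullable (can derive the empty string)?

{ <elsepart>, <program>, <stmts> }

Directly nullable (have an epsilon-production): <program>, <stmts>.
<elsepart> → <program> with every symbol nullable, so <elsepart> is nullable.
No other nonterminal has a production whose RHS symbols are all nullable.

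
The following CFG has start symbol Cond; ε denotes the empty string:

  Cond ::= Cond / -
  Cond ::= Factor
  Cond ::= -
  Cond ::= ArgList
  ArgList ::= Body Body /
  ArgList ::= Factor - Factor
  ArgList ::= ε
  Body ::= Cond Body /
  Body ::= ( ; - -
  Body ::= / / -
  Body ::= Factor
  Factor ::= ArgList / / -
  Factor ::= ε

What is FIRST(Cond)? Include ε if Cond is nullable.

{ (, -, /, ε }

From Cond ::= Cond / -: Cond nullable, take FIRST(Cond) ∪ {/} = { (, -, / }.
From Cond ::= Factor: add FIRST(Factor) = { (, -, /, ε } (including ε since Factor is nullable).
Cond ::= - contributes {-}.
From Cond ::= ArgList: add FIRST(ArgList) = { (, -, /, ε } (including ε since ArgList is nullable).
Union: FIRST(Cond) = { (, -, /, ε }.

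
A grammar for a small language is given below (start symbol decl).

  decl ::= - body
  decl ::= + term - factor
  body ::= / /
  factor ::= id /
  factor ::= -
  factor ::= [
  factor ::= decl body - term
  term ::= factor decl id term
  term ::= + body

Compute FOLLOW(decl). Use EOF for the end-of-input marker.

{ EOF, /, id }

decl is the start symbol, so EOF ∈ FOLLOW(decl).
In factor ::= decl body - term: add FIRST(body - term) = { / }.
In term ::= factor decl id term: add FIRST(id term) = { id }.
Union: FOLLOW(decl) = { EOF, /, id }.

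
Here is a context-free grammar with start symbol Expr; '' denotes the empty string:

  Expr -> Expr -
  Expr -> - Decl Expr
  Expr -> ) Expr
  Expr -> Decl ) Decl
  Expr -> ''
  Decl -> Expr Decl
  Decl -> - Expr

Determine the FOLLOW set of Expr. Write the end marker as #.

{ #, ), - }

Expr is the start symbol, so # ∈ FOLLOW(Expr).
In Expr -> Expr -: add FIRST(-) = { - }.
In Expr -> - Decl Expr: Expr is at the end, add FOLLOW(Expr) = { #, ), - }.
In Expr -> ) Expr: Expr is at the end, add FOLLOW(Expr) = { #, ), - }.
In Decl -> Expr Decl: add FIRST(Decl) = { ), - }.
In Decl -> - Expr: Expr is at the end, add FOLLOW(Decl) = { #, ), - }.
Union: FOLLOW(Expr) = { #, ), - }.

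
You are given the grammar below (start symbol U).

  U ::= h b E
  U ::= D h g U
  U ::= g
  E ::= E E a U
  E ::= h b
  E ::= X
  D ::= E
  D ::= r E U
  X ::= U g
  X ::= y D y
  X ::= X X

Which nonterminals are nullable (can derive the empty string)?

No nonterminal has an empty production or an RHS whose symbols are all nullable.

{ } (none)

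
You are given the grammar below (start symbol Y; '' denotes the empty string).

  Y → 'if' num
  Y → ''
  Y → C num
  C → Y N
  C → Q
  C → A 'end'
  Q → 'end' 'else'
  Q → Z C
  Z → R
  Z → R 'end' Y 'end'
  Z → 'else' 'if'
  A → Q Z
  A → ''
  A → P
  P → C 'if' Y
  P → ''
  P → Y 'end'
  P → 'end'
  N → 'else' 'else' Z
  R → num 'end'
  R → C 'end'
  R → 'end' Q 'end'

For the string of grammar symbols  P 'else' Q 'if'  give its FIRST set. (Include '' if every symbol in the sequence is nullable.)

Add FIRST(P)\{''} = { 'else', 'end', 'if', num }; P is nullable, continue.
'else' is a terminal; add {'else'} and stop.

{ 'else', 'end', 'if', num }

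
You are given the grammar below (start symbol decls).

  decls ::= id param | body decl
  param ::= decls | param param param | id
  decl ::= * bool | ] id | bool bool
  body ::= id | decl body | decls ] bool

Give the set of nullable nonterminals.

No nonterminal has an empty production or an RHS whose symbols are all nullable.

{ } (none)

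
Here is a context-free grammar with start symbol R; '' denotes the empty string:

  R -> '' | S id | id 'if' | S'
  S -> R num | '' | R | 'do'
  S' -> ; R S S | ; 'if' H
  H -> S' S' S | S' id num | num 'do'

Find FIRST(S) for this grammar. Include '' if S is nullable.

{ 'do', ;, id, num, '' }

From S -> R num: R nullable, take FIRST(R) ∪ {num} = { 'do', ;, id, num }.
S -> '' contributes ''.
From S -> R: add FIRST(R) = { 'do', ;, id, num, '' } (including '' since R is nullable).
S -> 'do' contributes {'do'}.
Union: FIRST(S) = { 'do', ;, id, num, '' }.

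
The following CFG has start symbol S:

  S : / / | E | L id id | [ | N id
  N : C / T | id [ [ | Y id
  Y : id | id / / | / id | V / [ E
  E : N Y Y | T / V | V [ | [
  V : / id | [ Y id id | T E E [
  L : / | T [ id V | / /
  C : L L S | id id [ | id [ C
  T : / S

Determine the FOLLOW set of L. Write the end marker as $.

In S : L id id: add FIRST(id id) = { id }.
In C : L L S: add FIRST(L S) = { / }.
In C : L L S: add FIRST(S) = { /, [, id }.
Union: FOLLOW(L) = { /, [, id }.

{ /, [, id }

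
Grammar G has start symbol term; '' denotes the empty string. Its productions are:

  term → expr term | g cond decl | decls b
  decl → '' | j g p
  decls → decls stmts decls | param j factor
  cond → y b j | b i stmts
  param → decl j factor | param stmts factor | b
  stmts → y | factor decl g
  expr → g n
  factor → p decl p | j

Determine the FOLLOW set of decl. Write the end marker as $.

In term → g cond decl: decl is at the end, add FOLLOW(term) = { $ }.
In param → decl j factor: add FIRST(j factor) = { j }.
In stmts → factor decl g: add FIRST(g) = { g }.
In factor → p decl p: add FIRST(p) = { p }.
Union: FOLLOW(decl) = { $, g, j, p }.

{ $, g, j, p }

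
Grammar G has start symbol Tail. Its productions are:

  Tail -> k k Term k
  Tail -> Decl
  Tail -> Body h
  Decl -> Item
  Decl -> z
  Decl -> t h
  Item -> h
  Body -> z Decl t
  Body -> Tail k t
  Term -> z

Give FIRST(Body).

Body -> z Decl t contributes {z}.
From Body -> Tail k t: add FIRST(Tail) = { h, k, t, z }.
Union: FIRST(Body) = { h, k, t, z }.

{ h, k, t, z }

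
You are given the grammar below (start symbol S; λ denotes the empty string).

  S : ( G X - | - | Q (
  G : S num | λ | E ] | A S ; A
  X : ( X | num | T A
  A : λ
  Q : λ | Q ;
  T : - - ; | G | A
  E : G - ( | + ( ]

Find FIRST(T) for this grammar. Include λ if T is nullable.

{ (, +, -, ;, λ }

T : - - ; contributes {-}.
From T : G: add FIRST(G) = { (, +, -, ;, λ } (including λ since G is nullable).
From T : A: add FIRST(A) = { λ } (including λ since A is nullable).
Union: FIRST(T) = { (, +, -, ;, λ }.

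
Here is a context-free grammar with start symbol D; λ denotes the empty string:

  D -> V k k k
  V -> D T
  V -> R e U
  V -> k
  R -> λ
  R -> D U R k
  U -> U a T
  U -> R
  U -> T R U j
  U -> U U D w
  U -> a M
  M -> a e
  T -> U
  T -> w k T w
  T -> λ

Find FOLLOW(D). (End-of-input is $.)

D is the start symbol, so $ ∈ FOLLOW(D).
In V -> D T: add FIRST(T)\{λ} = { a, e, j, k, w }.
  Since T is nullable, also add FOLLOW(V) = { k }.
In R -> D U R k: add FIRST(U R k) = { a, e, j, k, w }.
In U -> U U D w: add FIRST(w) = { w }.
Union: FOLLOW(D) = { $, a, e, j, k, w }.

{ $, a, e, j, k, w }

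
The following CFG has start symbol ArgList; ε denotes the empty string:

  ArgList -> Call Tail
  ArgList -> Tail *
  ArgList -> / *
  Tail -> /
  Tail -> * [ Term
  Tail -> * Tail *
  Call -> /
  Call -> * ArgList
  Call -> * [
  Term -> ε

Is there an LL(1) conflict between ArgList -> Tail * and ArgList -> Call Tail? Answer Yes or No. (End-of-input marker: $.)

FIRST(Tail *) = { *, / } and FIRST(Call Tail) = { *, / }.
Both contain *, so the two alternatives are not disjoint — LL(1) conflict.

Yes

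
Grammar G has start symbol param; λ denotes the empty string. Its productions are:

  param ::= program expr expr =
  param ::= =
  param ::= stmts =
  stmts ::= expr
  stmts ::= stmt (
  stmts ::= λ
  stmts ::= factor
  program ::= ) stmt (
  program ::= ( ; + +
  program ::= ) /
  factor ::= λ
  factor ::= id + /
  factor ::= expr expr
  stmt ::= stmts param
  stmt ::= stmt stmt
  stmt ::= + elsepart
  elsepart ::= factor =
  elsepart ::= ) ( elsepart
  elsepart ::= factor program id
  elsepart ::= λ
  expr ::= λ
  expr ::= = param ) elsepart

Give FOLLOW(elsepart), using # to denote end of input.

In stmt ::= + elsepart: elsepart is at the end, add FOLLOW(stmt) = { (, ), +, =, id }.
In elsepart ::= ) ( elsepart: elsepart is at the end, add FOLLOW(elsepart) = { (, ), +, =, id }.
In expr ::= = param ) elsepart: elsepart is at the end, add FOLLOW(expr) = { (, ), +, =, id }.
Union: FOLLOW(elsepart) = { (, ), +, =, id }.

{ (, ), +, =, id }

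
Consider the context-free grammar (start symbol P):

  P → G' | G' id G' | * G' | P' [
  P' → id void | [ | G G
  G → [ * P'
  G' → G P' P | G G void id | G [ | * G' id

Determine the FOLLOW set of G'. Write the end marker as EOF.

{ EOF, id }

In P → G': G' is at the end, add FOLLOW(P) = { EOF, id }.
In P → G' id G': add FIRST(id G') = { id }.
In P → G' id G': G' is at the end, add FOLLOW(P) = { EOF, id }.
In P → * G': G' is at the end, add FOLLOW(P) = { EOF, id }.
In G' → * G' id: add FIRST(id) = { id }.
Union: FOLLOW(G') = { EOF, id }.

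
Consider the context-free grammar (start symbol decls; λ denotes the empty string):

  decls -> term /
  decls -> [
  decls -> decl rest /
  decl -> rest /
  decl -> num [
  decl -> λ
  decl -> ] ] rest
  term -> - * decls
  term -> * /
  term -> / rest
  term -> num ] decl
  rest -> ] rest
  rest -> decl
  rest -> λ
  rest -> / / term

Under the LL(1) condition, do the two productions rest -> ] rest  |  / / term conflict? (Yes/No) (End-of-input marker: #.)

No

FIRST(] rest) = { ] } and FIRST(/ / term) = { / }.
The FIRST sets are disjoint and neither alternative is nullable — no conflict.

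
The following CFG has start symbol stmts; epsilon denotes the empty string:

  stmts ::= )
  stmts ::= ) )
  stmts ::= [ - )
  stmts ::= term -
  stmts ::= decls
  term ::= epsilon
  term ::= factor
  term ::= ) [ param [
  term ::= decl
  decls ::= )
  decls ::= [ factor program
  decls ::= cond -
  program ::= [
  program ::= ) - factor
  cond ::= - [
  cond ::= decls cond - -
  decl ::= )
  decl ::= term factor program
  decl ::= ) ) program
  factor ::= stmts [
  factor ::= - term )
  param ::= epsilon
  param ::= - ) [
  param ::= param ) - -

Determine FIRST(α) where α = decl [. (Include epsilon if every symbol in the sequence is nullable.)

Add FIRST(decl) = { ), -, [ }; decl is not nullable, stop.

{ ), -, [ }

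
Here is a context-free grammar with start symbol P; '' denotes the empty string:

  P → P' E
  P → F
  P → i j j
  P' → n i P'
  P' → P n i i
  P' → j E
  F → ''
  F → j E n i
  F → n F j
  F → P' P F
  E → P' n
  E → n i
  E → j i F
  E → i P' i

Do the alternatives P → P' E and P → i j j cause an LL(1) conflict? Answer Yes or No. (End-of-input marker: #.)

FIRST(P' E) = { i, j, n } and FIRST(i j j) = { i }.
Both contain i, so the two alternatives are not disjoint — LL(1) conflict.

Yes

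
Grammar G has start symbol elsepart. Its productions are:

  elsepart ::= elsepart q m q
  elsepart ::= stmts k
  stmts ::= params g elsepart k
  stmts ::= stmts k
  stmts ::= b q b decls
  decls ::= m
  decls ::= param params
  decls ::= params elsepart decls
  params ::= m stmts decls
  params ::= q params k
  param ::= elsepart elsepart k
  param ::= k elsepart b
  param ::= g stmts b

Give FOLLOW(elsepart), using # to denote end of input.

elsepart is the start symbol, so # ∈ FOLLOW(elsepart).
In elsepart ::= elsepart q m q: add FIRST(q m q) = { q }.
In stmts ::= params g elsepart k: add FIRST(k) = { k }.
In decls ::= params elsepart decls: add FIRST(decls) = { b, g, k, m, q }.
In param ::= elsepart elsepart k: add FIRST(elsepart k) = { b, m, q }.
In param ::= elsepart elsepart k: add FIRST(k) = { k }.
In param ::= k elsepart b: add FIRST(b) = { b }.
Union: FOLLOW(elsepart) = { #, b, g, k, m, q }.

{ #, b, g, k, m, q }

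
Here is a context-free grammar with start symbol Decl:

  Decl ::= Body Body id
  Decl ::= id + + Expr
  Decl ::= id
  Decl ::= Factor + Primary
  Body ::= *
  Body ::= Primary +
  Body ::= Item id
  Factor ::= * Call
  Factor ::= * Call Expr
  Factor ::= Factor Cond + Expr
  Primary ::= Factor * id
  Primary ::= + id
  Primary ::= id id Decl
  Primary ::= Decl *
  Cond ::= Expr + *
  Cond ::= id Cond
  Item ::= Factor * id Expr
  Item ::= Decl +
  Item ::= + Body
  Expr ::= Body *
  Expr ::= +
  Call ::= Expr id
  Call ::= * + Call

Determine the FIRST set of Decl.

From Decl ::= Body Body id: add FIRST(Body) = { *, +, id }.
Decl ::= id + + Expr contributes {id}.
Decl ::= id contributes {id}.
From Decl ::= Factor + Primary: add FIRST(Factor) = { * }.
Union: FIRST(Decl) = { *, +, id }.

{ *, +, id }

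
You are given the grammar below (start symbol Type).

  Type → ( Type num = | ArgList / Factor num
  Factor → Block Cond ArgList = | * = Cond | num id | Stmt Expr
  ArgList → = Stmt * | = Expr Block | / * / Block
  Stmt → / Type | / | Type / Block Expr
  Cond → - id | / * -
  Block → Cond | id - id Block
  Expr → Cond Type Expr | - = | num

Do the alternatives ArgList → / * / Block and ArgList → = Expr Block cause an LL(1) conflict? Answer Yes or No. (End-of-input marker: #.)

FIRST(/ * / Block) = { / } and FIRST(= Expr Block) = { = }.
The FIRST sets are disjoint and neither alternative is nullable — no conflict.

No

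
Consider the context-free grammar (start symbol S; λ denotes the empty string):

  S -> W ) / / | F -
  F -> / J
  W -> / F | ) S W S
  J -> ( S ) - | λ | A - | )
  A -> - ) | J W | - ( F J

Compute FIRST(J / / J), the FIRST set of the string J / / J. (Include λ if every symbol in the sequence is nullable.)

Add FIRST(J)\{λ} = { (, ), -, / }; J is nullable, continue.
/ is a terminal; add {/} and stop.

{ (, ), -, / }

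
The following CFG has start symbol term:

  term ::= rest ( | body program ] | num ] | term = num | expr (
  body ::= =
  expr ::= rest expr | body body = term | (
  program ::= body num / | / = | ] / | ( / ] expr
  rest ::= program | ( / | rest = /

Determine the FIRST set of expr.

From expr ::= rest expr: add FIRST(rest) = { (, /, =, ] }.
From expr ::= body body = term: add FIRST(body) = { = }.
expr ::= ( contributes {(}.
Union: FIRST(expr) = { (, /, =, ] }.

{ (, /, =, ] }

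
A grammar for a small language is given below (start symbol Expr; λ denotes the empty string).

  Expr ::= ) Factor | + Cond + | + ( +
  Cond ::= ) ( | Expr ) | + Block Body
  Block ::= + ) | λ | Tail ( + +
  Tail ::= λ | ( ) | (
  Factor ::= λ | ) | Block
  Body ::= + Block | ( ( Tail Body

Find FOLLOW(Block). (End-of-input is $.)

{ $, (, ), + }

In Cond ::= + Block Body: add FIRST(Body) = { (, + }.
In Factor ::= Block: Block is at the end, add FOLLOW(Factor) = { $, ) }.
In Body ::= + Block: Block is at the end, add FOLLOW(Body) = { + }.
Union: FOLLOW(Block) = { $, (, ), + }.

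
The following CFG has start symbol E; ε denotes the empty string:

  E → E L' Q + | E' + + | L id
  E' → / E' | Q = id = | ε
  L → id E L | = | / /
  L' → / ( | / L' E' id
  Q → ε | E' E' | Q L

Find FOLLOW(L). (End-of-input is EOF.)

In E → L id: add FIRST(id) = { id }.
In L → id E L: L is at the end, add FOLLOW(L) = { +, /, =, id }.
In Q → Q L: L is at the end, add FOLLOW(Q) = { +, /, =, id }.
Union: FOLLOW(L) = { +, /, =, id }.

{ +, /, =, id }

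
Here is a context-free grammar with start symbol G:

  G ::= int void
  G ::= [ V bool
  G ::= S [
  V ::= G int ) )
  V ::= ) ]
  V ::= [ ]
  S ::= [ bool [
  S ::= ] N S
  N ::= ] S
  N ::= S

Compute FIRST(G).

{ [, ], int }

G ::= int void contributes {int}.
G ::= [ V bool contributes {[}.
From G ::= S [: add FIRST(S) = { [, ] }.
Union: FIRST(G) = { [, ], int }.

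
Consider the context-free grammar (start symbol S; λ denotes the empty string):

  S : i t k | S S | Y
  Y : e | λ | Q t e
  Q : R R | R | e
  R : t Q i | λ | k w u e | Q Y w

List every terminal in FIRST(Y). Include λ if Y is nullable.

Y : e contributes {e}.
Y : λ contributes λ.
From Y : Q t e: Q nullable, take FIRST(Q) ∪ {t} = { e, k, t, w }.
Union: FIRST(Y) = { e, k, t, w, λ }.

{ e, k, t, w, λ }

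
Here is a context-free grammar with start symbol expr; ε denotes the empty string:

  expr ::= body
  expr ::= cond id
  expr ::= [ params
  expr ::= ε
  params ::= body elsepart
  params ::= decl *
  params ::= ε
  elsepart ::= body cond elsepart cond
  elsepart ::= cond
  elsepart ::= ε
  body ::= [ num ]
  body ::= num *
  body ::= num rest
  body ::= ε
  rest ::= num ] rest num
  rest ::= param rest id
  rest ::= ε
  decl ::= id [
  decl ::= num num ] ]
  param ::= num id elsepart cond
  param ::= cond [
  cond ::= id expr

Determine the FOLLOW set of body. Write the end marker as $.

In expr ::= body: body is at the end, add FOLLOW(expr) = { $, [, id, num }.
In params ::= body elsepart: add FIRST(elsepart)\{ε} = { [, id, num }.
  Since elsepart is nullable, also add FOLLOW(params) = { $, [, id, num }.
In elsepart ::= body cond elsepart cond: add FIRST(cond elsepart cond) = { id }.
Union: FOLLOW(body) = { $, [, id, num }.

{ $, [, id, num }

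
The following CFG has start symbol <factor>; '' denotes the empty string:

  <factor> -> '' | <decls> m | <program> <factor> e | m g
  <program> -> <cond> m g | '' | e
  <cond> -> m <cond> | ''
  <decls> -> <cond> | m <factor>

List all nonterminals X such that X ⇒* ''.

Directly nullable (have an ''-production): <factor>, <program>, <cond>.
<decls> -> <cond> with every symbol nullable, so <decls> is nullable.

{ <cond>, <decls>, <factor>, <program> }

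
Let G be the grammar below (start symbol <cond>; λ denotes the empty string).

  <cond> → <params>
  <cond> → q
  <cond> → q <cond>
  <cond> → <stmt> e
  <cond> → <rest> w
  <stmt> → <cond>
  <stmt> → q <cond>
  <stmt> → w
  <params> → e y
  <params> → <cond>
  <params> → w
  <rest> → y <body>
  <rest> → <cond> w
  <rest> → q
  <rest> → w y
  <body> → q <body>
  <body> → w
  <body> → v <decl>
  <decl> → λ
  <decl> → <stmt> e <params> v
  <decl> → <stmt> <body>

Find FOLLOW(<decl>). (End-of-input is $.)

In <body> → v <decl>: <decl> is at the end, add FOLLOW(<body>) = { w }.
Union: FOLLOW(<decl>) = { w }.

{ w }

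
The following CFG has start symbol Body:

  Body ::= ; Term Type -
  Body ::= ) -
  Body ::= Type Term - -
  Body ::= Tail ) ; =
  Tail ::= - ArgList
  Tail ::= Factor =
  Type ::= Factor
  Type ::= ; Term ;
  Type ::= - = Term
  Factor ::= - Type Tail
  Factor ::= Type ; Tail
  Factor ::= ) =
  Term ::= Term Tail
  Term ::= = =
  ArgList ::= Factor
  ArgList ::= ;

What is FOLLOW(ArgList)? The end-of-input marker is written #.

{ ), -, ;, = }

In Tail ::= - ArgList: ArgList is at the end, add FOLLOW(Tail) = { ), -, ;, = }.
Union: FOLLOW(ArgList) = { ), -, ;, = }.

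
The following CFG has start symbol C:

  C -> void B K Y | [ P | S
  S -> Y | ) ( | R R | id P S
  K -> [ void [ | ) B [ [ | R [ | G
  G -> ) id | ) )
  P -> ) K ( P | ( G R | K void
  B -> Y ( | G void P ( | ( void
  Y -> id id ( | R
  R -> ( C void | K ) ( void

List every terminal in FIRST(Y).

{ (, ), [, id }

Y -> id id ( contributes {id}.
From Y -> R: add FIRST(R) = { (, ), [ }.
Union: FIRST(Y) = { (, ), [, id }.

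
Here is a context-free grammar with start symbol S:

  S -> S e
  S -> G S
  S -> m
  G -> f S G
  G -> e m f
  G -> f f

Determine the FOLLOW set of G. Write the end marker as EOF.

In S -> G S: add FIRST(S) = { e, f, m }.
In G -> f S G: G is at the end, add FOLLOW(G) = { e, f, m }.
Union: FOLLOW(G) = { e, f, m }.

{ e, f, m }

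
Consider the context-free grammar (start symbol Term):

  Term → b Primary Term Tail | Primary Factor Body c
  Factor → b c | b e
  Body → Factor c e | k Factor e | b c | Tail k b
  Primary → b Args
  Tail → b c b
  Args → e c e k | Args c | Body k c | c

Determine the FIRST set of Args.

Args → e c e k contributes {e}.
From Args → Args c: add FIRST(Args) = { b, c, e, k }.
From Args → Body k c: add FIRST(Body) = { b, k }.
Args → c contributes {c}.
Union: FIRST(Args) = { b, c, e, k }.

{ b, c, e, k }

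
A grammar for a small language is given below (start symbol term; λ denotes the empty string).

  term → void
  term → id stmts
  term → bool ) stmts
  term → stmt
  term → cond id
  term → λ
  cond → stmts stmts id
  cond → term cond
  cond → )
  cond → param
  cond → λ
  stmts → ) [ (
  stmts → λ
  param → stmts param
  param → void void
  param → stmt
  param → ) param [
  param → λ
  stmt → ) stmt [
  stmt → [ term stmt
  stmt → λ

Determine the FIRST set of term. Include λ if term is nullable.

{ ), [, bool, id, void, λ }

term → void contributes {void}.
term → id stmts contributes {id}.
term → bool ) stmts contributes {bool}.
From term → stmt: add FIRST(stmt) = { ), [, λ } (including λ since stmt is nullable).
From term → cond id: cond nullable, take FIRST(cond) ∪ {id} = { ), [, bool, id, void }.
term → λ contributes λ.
Union: FIRST(term) = { ), [, bool, id, void, λ }.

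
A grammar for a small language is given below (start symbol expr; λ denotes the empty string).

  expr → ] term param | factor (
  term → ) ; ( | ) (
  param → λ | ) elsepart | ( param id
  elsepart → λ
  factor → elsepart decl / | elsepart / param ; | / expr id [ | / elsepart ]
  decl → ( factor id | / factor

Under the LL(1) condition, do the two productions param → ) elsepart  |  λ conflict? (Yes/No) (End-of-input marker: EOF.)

FIRST() elsepart) = { ) } and FIRST(λ) = { λ }.
The second is nullable but FOLLOW(param) = { EOF, ;, id } is disjoint from FIRST of the first.

No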